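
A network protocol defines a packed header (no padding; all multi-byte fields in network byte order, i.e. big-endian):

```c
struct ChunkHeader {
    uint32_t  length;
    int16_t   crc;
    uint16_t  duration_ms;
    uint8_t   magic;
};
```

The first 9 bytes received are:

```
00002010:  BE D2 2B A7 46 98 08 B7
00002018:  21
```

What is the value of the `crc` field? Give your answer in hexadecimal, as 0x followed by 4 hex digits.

`crc` follows `length` (4 bytes), so it starts at byte offset 4 and occupies 2 bytes.
Bytes at offsets 4..5: 46 98.
In big-endian order the high byte comes first in memory.
The bytes are already most-significant first: 0x4698.

0x4698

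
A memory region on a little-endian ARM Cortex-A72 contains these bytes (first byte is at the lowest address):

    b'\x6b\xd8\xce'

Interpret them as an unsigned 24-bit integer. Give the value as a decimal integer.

In little-endian order the low byte comes first in memory.
Reassemble most-significant byte first: CE D8 6B → 0xCED86B.
0xCED86B = 13555819.

13555819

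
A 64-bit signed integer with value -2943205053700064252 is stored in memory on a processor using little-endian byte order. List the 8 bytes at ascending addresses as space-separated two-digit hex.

Two's complement of -2943205053700064252 in 64 bits: 2943205053700064252 = 0x28D85D670EED43FC; invert → 0xD727A298F112BC03; add 1 → 0xD727A298F112BC04.
Split into bytes (most-significant first): D7 27 A2 98 F1 12 BC 04.
Little-endian stores the least-significant byte at the lowest address.
So at ascending addresses the bytes are 04 BC 12 F1 98 A2 27 D7.

04 BC 12 F1 98 A2 27 D7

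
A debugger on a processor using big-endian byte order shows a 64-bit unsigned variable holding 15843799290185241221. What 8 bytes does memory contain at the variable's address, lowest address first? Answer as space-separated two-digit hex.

15843799290185241221 in hexadecimal, padded to 64 bits, is 0xDBE07B82A813D285.
Split into bytes (most-significant first): DB E0 7B 82 A8 13 D2 85.
Big-endian stores the most-significant byte at the lowest address.
So the memory order matches the most-significant-first order: DB E0 7B 82 A8 13 D2 85.

DB E0 7B 82 A8 13 D2 85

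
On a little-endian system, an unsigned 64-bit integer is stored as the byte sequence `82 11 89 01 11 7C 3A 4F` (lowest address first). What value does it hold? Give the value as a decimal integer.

5709011890127573378

In little-endian order the low byte comes first in memory.
Reassemble most-significant byte first: 4F 3A 7C 11 01 89 11 82 → 0x4F3A7C1101891182.
0x4F3A7C1101891182 = 5709011890127573378.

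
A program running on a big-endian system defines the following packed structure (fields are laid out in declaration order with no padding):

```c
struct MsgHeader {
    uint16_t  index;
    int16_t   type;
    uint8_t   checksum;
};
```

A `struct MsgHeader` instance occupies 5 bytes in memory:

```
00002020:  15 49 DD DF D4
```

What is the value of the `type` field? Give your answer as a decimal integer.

-8737

`type` follows `index` (2 bytes), so it starts at byte offset 2 and occupies 2 bytes.
Bytes at offsets 2..3: DD DF.
In big-endian order the high byte comes first in memory.
The bytes are already most-significant first: 0xDDDF.
Top bit is set, so as a signed 16-bit value this is 0xDDDF − 2^16 = -8737.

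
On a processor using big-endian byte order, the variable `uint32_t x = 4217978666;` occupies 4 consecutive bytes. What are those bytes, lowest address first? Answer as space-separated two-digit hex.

4217978666 in hexadecimal, padded to 32 bits, is 0xFB693F2A.
Split into bytes (most-significant first): FB 69 3F 2A.
In big-endian order the high byte comes first in memory.
So the memory order matches the most-significant-first order: FB 69 3F 2A.

FB 69 3F 2A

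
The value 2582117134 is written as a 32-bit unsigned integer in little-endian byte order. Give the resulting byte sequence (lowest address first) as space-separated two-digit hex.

0E FB E7 99

2582117134 in hexadecimal, padded to 32 bits, is 0x99E7FB0E.
Split into bytes (most-significant first): 99 E7 FB 0E.
In little-endian order the low byte comes first in memory.
So at ascending addresses the bytes are 0E FB E7 99.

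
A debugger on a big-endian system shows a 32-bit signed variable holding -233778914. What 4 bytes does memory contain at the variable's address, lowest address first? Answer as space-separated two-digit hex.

Two's complement of -233778914 in 32 bits: 233778914 = 0x0DEF2EE2; invert → 0xF210D11D; add 1 → 0xF210D11E.
Split into bytes (most-significant first): F2 10 D1 1E.
In big-endian order the high byte comes first in memory.
So the memory order matches the most-significant-first order: F2 10 D1 1E.

F2 10 D1 1E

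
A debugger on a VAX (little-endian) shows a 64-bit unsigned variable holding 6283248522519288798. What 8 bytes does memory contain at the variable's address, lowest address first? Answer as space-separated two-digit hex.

6283248522519288798 in hexadecimal, padded to 64 bits, is 0x5732953DBC429BDE.
Split into bytes (most-significant first): 57 32 95 3D BC 42 9B DE.
In little-endian order the low byte comes first in memory.
So at ascending addresses the bytes are DE 9B 42 BC 3D 95 32 57.

DE 9B 42 BC 3D 95 32 57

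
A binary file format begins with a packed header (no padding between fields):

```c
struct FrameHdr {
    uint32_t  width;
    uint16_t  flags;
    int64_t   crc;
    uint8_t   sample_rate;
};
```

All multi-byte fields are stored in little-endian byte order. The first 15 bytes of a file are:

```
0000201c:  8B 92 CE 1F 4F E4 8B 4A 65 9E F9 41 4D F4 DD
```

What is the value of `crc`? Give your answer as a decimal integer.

`crc` follows `width` (4 B), `flags` (2 B), so it starts at offset 4 + 2 = 6 and occupies 8 bytes.
Bytes at offsets 6..13: 8B 4A 65 9E F9 41 4D F4.
Little-endian stores the least-significant byte at the lowest address.
Reassemble most-significant byte first: F4 4D 41 F9 9E 65 4A 8B → 0xF44D41F99E654A8B.
Top bit is set, so as a signed 64-bit value this is 0xF44D41F99E654A8B − 2^64 = -842945014888314229.

-842945014888314229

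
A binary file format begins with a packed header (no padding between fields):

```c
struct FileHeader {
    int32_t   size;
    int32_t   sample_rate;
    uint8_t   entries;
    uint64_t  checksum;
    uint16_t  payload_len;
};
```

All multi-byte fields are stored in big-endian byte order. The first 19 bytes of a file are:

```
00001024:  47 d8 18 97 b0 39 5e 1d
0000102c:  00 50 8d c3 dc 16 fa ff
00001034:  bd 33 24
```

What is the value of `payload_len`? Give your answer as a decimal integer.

`payload_len` follows `size` (4 B), `sample_rate` (4 B), `entries` (1 B), `checksum` (8 B), so it starts at offset 4 + 4 + 1 + 8 = 17 and occupies 2 bytes.
Bytes at offsets 17..18: 33 24.
Big-endian stores the most-significant byte at the lowest address.
The bytes are already most-significant first: 0x3324.
0x3324 = 13092.

13092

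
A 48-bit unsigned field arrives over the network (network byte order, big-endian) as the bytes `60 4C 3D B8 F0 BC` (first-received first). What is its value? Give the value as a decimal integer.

In big-endian order the high byte comes first in memory.
The bytes are already most-significant first: 0x604C3DB8F0BC.
0x604C3DB8F0BC = 105880569311420.

105880569311420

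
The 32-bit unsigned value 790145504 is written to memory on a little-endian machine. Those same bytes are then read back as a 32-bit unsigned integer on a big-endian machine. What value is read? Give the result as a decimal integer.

3769178159

790145504 in 32-bit hexadecimal is 0x2F18A9E0.
Stored little-endian, the bytes at ascending addresses are E0 A9 18 2F.
Read back as big-endian, the last byte is least significant, giving 0xE0A9182F.
0xE0A9182F = 3769178159.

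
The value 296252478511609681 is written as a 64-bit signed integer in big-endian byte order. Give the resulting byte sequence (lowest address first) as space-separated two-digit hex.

296252478511609681 in hexadecimal, padded to 64 bits, is 0x041C800F41837751.
Split into bytes (most-significant first): 04 1C 80 0F 41 83 77 51.
Big-endian: lowest address holds the most-significant byte.
So the memory order matches the most-significant-first order: 04 1C 80 0F 41 83 77 51.

04 1C 80 0F 41 83 77 51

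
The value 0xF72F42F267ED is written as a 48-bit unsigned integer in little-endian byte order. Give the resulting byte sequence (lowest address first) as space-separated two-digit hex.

Split into bytes (most-significant first): F7 2F 42 F2 67 ED.
In little-endian order the low byte comes first in memory.
So at ascending addresses the bytes are ED 67 F2 42 2F F7.

ED 67 F2 42 2F F7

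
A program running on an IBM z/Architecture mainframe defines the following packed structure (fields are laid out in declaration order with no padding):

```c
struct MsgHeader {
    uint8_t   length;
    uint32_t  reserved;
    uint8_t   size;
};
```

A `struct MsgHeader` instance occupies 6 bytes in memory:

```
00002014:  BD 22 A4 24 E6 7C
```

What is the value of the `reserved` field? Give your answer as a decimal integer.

`reserved` follows `length` (1 byte), so it starts at byte offset 1 and occupies 4 bytes.
Bytes at offsets 1..4: 22 A4 24 E6.
In big-endian order the high byte comes first in memory.
The bytes are already most-significant first: 0x22A424E6.
0x22A424E6 = 581182694.

581182694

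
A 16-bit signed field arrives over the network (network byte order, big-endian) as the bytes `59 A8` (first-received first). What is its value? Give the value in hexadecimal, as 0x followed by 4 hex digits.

0x59A8

Big-endian: lowest address holds the most-significant byte.
The bytes are already most-significant first: 0x59A8.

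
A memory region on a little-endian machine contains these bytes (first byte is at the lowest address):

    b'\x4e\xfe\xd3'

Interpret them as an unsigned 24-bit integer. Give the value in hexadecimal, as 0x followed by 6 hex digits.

In little-endian order the low byte comes first in memory.
Reassemble most-significant byte first: D3 FE 4E → 0xD3FE4E.

0xD3FE4E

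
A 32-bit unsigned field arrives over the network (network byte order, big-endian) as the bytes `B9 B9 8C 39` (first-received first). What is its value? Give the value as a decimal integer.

3115945017

Big-endian: lowest address holds the most-significant byte.
The bytes are already most-significant first: 0xB9B98C39.
0xB9B98C39 = 3115945017.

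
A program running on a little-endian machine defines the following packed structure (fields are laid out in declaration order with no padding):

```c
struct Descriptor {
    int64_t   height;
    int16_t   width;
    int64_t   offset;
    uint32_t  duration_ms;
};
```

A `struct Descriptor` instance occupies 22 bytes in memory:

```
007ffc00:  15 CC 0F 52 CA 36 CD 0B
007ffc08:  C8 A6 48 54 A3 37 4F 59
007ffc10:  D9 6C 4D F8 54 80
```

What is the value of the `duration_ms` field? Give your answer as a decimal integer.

`duration_ms` follows `height` (8 B), `width` (2 B), `offset` (8 B), so it starts at offset 8 + 2 + 8 = 18 and occupies 4 bytes.
Bytes at offsets 18..21: 4D F8 54 80.
In little-endian order the low byte comes first in memory.
Reassemble most-significant byte first: 80 54 F8 4D → 0x8054F84D.
0x8054F84D = 2153052237.

2153052237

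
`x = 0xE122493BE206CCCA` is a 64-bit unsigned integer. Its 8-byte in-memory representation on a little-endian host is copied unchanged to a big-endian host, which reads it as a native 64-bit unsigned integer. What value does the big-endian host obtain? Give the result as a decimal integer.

14613062459637441249

Stored little-endian, the bytes at ascending addresses are CA CC 06 E2 3B 49 22 E1.
Read back as big-endian, the last byte is least significant, giving 0xCACC06E23B4922E1.
0xCACC06E23B4922E1 = 14613062459637441249.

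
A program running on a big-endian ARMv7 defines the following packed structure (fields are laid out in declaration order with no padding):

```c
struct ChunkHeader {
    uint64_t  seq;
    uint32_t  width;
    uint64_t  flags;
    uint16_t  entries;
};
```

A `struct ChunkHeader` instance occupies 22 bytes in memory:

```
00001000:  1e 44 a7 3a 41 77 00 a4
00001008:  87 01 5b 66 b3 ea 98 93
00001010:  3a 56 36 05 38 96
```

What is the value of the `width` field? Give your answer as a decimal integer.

`width` follows `seq` (8 bytes), so it starts at byte offset 8 and occupies 4 bytes.
Bytes at offsets 8..11: 87 01 5B 66.
Big-endian stores the most-significant byte at the lowest address.
The bytes are already most-significant first: 0x87015B66.
0x87015B66 = 2265013094.

2265013094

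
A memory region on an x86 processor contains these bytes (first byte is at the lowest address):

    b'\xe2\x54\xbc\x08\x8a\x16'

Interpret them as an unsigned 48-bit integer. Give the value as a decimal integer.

24782107858146

Little-endian stores the least-significant byte at the lowest address.
Reassemble most-significant byte first: 16 8A 08 BC 54 E2 → 0x168A08BC54E2.
0x168A08BC54E2 = 24782107858146.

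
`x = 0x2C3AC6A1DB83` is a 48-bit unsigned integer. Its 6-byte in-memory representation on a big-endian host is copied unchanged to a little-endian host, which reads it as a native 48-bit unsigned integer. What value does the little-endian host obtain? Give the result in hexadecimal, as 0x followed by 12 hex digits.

0x83DBA1C63A2C

Stored big-endian, the bytes at ascending addresses are 2C 3A C6 A1 DB 83.
Read back as little-endian, the first byte is least significant, giving 0x83DBA1C63A2C.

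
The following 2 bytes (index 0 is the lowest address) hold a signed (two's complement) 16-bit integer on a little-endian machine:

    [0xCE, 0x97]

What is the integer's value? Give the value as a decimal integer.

Little-endian stores the least-significant byte at the lowest address.
Reassemble most-significant byte first: 97 CE → 0x97CE.
Top bit is set, so as a signed 16-bit value this is 0x97CE − 2^16 = -26674.

-26674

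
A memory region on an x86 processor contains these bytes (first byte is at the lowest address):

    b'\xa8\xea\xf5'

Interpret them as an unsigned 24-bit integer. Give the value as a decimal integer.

16116392

Little-endian: lowest address holds the least-significant byte.
Reassemble most-significant byte first: F5 EA A8 → 0xF5EAA8.
0xF5EAA8 = 16116392.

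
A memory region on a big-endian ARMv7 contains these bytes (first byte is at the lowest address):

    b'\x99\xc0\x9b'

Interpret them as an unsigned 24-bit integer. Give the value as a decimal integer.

Big-endian: lowest address holds the most-significant byte.
The bytes are already most-significant first: 0x99C09B.
0x99C09B = 10076315.

10076315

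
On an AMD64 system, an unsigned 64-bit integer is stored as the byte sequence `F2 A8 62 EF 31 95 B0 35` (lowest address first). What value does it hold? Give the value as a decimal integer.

In little-endian order the low byte comes first in memory.
Reassemble most-significant byte first: 35 B0 95 31 EF 62 A8 F2 → 0x35B09531EF62A8F2.
0x35B09531EF62A8F2 = 3868756121613412594.

3868756121613412594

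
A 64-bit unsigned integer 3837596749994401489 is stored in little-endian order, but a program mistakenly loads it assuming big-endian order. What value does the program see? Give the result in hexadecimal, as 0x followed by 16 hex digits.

0xD11E9C62E9E14135

3837596749994401489 in 64-bit hexadecimal is 0x3541E1E9629C1ED1.
Stored little-endian, the bytes at ascending addresses are D1 1E 9C 62 E9 E1 41 35.
Read back as big-endian, the last byte is least significant, giving 0xD11E9C62E9E14135.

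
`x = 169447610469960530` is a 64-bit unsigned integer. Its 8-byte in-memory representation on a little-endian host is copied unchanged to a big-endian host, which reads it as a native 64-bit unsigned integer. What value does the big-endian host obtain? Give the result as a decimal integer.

169447610469960530 in 64-bit hexadecimal is 0x0259FFB43619CB52.
Stored little-endian, the bytes at ascending addresses are 52 CB 19 36 B4 FF 59 02.
Read back as big-endian, the last byte is least significant, giving 0x52CB1936B4FF5902.
0x52CB1936B4FF5902 = 5965889854137915650.

5965889854137915650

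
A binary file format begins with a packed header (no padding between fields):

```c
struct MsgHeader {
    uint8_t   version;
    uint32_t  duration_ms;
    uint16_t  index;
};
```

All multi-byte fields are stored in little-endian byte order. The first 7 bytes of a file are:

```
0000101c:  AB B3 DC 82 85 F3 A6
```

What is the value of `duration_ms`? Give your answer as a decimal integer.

`duration_ms` follows `version` (1 byte), so it starts at byte offset 1 and occupies 4 bytes.
Bytes at offsets 1..4: B3 DC 82 85.
Little-endian: lowest address holds the least-significant byte.
Reassemble most-significant byte first: 85 82 DC B3 → 0x8582DCB3.
0x8582DCB3 = 2239945907.

2239945907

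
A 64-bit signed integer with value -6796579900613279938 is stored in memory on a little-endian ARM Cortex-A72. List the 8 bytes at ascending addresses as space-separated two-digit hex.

3E BF 62 18 97 B2 AD A1

Two's complement of -6796579900613279938 in 64 bits: 6796579900613279938 = 0x5E524D68E79D40C2; invert → 0xA1ADB2971862BF3D; add 1 → 0xA1ADB2971862BF3E.
Split into bytes (most-significant first): A1 AD B2 97 18 62 BF 3E.
In little-endian order the low byte comes first in memory.
So at ascending addresses the bytes are 3E BF 62 18 97 B2 AD A1.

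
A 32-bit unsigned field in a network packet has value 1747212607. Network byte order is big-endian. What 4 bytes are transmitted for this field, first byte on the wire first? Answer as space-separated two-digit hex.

1747212607 in hexadecimal, padded to 32 bits, is 0x6824593F.
Split into bytes (most-significant first): 68 24 59 3F.
Big-endian: lowest address holds the most-significant byte.
So the memory order matches the most-significant-first order: 68 24 59 3F.

68 24 59 3F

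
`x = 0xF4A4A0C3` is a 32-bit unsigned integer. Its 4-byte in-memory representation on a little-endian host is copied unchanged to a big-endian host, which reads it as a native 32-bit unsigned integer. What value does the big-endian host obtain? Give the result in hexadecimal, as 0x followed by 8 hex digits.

Stored little-endian, the bytes at ascending addresses are C3 A0 A4 F4.
Read back as big-endian, the last byte is least significant, giving 0xC3A0A4F4.

0xC3A0A4F4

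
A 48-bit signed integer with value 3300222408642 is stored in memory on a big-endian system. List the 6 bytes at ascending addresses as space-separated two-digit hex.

3300222408642 in hexadecimal, padded to 48 bits, is 0x0300649597C2.
Split into bytes (most-significant first): 03 00 64 95 97 C2.
Big-endian: lowest address holds the most-significant byte.
So the memory order matches the most-significant-first order: 03 00 64 95 97 C2.

03 00 64 95 97 C2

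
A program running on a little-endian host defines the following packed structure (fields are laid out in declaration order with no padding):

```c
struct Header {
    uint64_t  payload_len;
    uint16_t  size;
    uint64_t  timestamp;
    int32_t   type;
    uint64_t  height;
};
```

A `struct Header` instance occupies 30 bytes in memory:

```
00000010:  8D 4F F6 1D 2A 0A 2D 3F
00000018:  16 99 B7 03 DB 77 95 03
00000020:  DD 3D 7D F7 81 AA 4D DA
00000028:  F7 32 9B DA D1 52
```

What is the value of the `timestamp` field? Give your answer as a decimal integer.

`timestamp` follows `payload_len` (8 B), `size` (2 B), so it starts at offset 8 + 2 = 10 and occupies 8 bytes.
Bytes at offsets 10..17: B7 03 DB 77 95 03 DD 3D.
Little-endian: lowest address holds the least-significant byte.
Reassemble most-significant byte first: 3D DD 03 95 77 DB 03 B7 → 0x3DDD039577DB03B7.
0x3DDD039577DB03B7 = 4457723146662511543.

4457723146662511543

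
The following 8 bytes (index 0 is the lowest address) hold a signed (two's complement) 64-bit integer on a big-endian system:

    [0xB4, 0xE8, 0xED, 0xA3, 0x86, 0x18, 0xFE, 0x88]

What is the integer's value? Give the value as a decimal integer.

In big-endian order the high byte comes first in memory.
The bytes are already most-significant first: 0xB4E8EDA38618FE88.
Top bit is set, so as a signed 64-bit value this is 0xB4E8EDA38618FE88 − 2^64 = -5410813665700413816.

-5410813665700413816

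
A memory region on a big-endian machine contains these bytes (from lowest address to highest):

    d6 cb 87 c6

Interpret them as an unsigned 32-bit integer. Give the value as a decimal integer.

3603662790

Big-endian stores the most-significant byte at the lowest address.
The bytes are already most-significant first: 0xD6CB87C6.
0xD6CB87C6 = 3603662790.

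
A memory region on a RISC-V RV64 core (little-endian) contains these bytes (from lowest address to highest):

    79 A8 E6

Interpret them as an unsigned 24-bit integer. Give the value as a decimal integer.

15116409

Little-endian stores the least-significant byte at the lowest address.
Reassemble most-significant byte first: E6 A8 79 → 0xE6A879.
0xE6A879 = 15116409.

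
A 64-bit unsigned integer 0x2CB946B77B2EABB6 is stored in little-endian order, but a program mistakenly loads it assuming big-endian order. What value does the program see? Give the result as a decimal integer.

Stored little-endian, the bytes at ascending addresses are B6 AB 2E 7B B7 46 B9 2C.
Read back as big-endian, the last byte is least significant, giving 0xB6AB2E7BB746B92C.
0xB6AB2E7BB746B92C = 13162665444811127084.

13162665444811127084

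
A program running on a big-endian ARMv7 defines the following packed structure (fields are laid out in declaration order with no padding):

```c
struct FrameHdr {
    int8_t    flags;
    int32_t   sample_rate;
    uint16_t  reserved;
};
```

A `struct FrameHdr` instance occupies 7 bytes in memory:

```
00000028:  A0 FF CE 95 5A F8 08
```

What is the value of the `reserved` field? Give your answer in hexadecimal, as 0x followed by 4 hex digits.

`reserved` follows `flags` (1 B), `sample_rate` (4 B), so it starts at offset 1 + 4 = 5 and occupies 2 bytes.
Bytes at offsets 5..6: F8 08.
Big-endian stores the most-significant byte at the lowest address.
The bytes are already most-significant first: 0xF808.

0xF808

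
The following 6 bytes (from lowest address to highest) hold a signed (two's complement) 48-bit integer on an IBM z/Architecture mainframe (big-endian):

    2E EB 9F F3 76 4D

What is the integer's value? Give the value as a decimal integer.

51589535725133

In big-endian order the high byte comes first in memory.
The bytes are already most-significant first: 0x2EEB9FF3764D.
0x2EEB9FF3764D = 51589535725133.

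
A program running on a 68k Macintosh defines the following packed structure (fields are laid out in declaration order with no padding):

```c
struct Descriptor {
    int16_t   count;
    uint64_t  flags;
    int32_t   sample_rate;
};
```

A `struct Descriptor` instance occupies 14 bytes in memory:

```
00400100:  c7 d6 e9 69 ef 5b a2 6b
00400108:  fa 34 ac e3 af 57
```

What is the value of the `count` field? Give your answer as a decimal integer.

`count` is the first field, at byte offset 0, occupying 2 bytes.
Bytes at offsets 0..1: C7 D6.
In big-endian order the high byte comes first in memory.
The bytes are already most-significant first: 0xC7D6.
Top bit is set, so as a signed 16-bit value this is 0xC7D6 − 2^16 = -14378.

-14378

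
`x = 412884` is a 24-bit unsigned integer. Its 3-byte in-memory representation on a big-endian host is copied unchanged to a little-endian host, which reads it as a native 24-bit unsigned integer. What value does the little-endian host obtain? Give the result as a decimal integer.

13913094

412884 in 24-bit hexadecimal is 0x064CD4.
Stored big-endian, the bytes at ascending addresses are 06 4C D4.
Read back as little-endian, the first byte is least significant, giving 0xD44C06.
0xD44C06 = 13913094.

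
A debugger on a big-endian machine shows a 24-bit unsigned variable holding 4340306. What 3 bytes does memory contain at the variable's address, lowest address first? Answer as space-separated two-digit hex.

4340306 in hexadecimal, padded to 24 bits, is 0x423A52.
Split into bytes (most-significant first): 42 3A 52.
Big-endian: lowest address holds the most-significant byte.
So the memory order matches the most-significant-first order: 42 3A 52.

42 3A 52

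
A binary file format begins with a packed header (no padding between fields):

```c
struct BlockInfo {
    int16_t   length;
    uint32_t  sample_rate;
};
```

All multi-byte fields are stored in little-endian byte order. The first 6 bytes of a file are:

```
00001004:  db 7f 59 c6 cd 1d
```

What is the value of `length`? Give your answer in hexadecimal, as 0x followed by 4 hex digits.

0x7FDB

`length` is the first field, at byte offset 0, occupying 2 bytes.
Bytes at offsets 0..1: DB 7F.
Little-endian stores the least-significant byte at the lowest address.
Reassemble most-significant byte first: 7F DB → 0x7FDB.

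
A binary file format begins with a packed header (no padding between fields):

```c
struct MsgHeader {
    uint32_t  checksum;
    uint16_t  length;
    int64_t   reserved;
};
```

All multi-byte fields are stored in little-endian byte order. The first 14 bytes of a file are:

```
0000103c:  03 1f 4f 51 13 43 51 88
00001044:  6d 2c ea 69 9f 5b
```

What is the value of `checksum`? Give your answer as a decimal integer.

1364139779

`checksum` is the first field, at byte offset 0, occupying 4 bytes.
Bytes at offsets 0..3: 03 1F 4F 51.
In little-endian order the low byte comes first in memory.
Reassemble most-significant byte first: 51 4F 1F 03 → 0x514F1F03.
0x514F1F03 = 1364139779.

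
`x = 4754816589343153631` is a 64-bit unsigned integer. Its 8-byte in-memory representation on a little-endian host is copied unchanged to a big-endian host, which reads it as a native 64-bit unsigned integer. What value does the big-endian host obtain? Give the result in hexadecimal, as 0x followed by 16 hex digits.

4754816589343153631 in 64-bit hexadecimal is 0x41FC807EF3EEDDDF.
Stored little-endian, the bytes at ascending addresses are DF DD EE F3 7E 80 FC 41.
Read back as big-endian, the last byte is least significant, giving 0xDFDDEEF37E80FC41.

0xDFDDEEF37E80FC41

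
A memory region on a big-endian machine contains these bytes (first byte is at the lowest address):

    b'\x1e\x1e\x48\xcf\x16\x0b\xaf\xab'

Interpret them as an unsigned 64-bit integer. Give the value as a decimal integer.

2170252124704452523

In big-endian order the high byte comes first in memory.
The bytes are already most-significant first: 0x1E1E48CF160BAFAB.
0x1E1E48CF160BAFAB = 2170252124704452523.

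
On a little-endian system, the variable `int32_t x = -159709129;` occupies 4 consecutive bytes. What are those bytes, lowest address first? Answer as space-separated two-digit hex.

Two's complement of -159709129 in 32 bits: 159709129 = 0x0984F7C9; invert → 0xF67B0836; add 1 → 0xF67B0837.
Split into bytes (most-significant first): F6 7B 08 37.
In little-endian order the low byte comes first in memory.
So at ascending addresses the bytes are 37 08 7B F6.

37 08 7B F6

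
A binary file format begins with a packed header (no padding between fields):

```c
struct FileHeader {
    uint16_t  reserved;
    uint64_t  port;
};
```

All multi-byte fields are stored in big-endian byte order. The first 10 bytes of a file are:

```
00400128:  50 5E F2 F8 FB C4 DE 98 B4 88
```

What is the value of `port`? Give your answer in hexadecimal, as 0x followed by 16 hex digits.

0xF2F8FBC4DE98B488

`port` follows `reserved` (2 bytes), so it starts at byte offset 2 and occupies 8 bytes.
Bytes at offsets 2..9: F2 F8 FB C4 DE 98 B4 88.
Big-endian: lowest address holds the most-significant byte.
The bytes are already most-significant first: 0xF2F8FBC4DE98B488.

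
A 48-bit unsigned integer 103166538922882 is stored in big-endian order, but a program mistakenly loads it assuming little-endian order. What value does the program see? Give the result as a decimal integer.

103166538922882 in 48-bit hexadecimal is 0x5DD454E7BB82.
Stored big-endian, the bytes at ascending addresses are 5D D4 54 E7 BB 82.
Read back as little-endian, the first byte is least significant, giving 0x82BBE754D45D.
0x82BBE754D45D = 143743551591517.

143743551591517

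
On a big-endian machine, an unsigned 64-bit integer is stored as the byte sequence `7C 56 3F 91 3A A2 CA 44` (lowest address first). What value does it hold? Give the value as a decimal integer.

8959418401686735428

Big-endian stores the most-significant byte at the lowest address.
The bytes are already most-significant first: 0x7C563F913AA2CA44.
0x7C563F913AA2CA44 = 8959418401686735428.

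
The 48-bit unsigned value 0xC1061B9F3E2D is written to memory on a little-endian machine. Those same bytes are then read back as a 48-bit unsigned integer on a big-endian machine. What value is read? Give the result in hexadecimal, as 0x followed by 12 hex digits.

0x2D3E9F1B06C1

Stored little-endian, the bytes at ascending addresses are 2D 3E 9F 1B 06 C1.
Read back as big-endian, the last byte is least significant, giving 0x2D3E9F1B06C1.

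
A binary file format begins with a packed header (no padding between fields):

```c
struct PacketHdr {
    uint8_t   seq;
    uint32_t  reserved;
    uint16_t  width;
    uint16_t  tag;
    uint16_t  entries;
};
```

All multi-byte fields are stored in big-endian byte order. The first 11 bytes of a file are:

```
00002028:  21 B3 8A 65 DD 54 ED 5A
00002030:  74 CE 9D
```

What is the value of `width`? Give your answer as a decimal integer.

21741

`width` follows `seq` (1 B), `reserved` (4 B), so it starts at offset 1 + 4 = 5 and occupies 2 bytes.
Bytes at offsets 5..6: 54 ED.
Big-endian stores the most-significant byte at the lowest address.
The bytes are already most-significant first: 0x54ED.
0x54ED = 21741.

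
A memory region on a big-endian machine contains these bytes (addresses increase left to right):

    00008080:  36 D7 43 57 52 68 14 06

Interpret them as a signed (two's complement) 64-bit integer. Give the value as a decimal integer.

3951701240364667910

Big-endian: lowest address holds the most-significant byte.
The bytes are already most-significant first: 0x36D7435752681406.
0x36D7435752681406 = 3951701240364667910.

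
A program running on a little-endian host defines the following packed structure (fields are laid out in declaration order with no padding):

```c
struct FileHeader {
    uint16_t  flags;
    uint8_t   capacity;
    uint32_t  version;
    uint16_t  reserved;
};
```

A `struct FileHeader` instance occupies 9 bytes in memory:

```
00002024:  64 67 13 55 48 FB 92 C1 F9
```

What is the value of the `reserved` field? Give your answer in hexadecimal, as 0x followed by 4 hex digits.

0xF9C1

`reserved` follows `flags` (2 B), `capacity` (1 B), `version` (4 B), so it starts at offset 2 + 1 + 4 = 7 and occupies 2 bytes.
Bytes at offsets 7..8: C1 F9.
Little-endian stores the least-significant byte at the lowest address.
Reassemble most-significant byte first: F9 C1 → 0xF9C1.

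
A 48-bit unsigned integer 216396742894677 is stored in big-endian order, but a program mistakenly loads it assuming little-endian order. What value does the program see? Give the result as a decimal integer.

94167120924612

216396742894677 in 48-bit hexadecimal is 0xC4CFCAFDA455.
Stored big-endian, the bytes at ascending addresses are C4 CF CA FD A4 55.
Read back as little-endian, the first byte is least significant, giving 0x55A4FDCACFC4.
0x55A4FDCACFC4 = 94167120924612.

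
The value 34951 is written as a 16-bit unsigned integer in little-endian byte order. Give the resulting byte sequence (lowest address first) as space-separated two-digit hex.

87 88

34951 in hexadecimal, padded to 16 bits, is 0x8887.
Split into bytes (most-significant first): 88 87.
Little-endian: lowest address holds the least-significant byte.
So at ascending addresses the bytes are 87 88.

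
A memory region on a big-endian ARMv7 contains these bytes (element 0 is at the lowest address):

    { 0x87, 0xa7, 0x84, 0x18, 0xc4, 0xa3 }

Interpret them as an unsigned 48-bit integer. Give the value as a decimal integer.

149153545503907

In big-endian order the high byte comes first in memory.
The bytes are already most-significant first: 0x87A78418C4A3.
0x87A78418C4A3 = 149153545503907.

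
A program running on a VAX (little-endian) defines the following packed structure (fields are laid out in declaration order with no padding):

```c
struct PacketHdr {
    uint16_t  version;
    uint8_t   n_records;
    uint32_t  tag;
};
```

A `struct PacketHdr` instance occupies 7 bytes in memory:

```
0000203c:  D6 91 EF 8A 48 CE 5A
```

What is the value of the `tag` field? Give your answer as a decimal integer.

1523468426

`tag` follows `version` (2 B), `n_records` (1 B), so it starts at offset 2 + 1 = 3 and occupies 4 bytes.
Bytes at offsets 3..6: 8A 48 CE 5A.
In little-endian order the low byte comes first in memory.
Reassemble most-significant byte first: 5A CE 48 8A → 0x5ACE488A.
0x5ACE488A = 1523468426.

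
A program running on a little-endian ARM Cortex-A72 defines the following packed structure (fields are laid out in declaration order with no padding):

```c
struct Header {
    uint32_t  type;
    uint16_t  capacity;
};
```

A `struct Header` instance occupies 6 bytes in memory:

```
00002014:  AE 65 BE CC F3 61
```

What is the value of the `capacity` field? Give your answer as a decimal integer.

25075

`capacity` follows `type` (4 bytes), so it starts at byte offset 4 and occupies 2 bytes.
Bytes at offsets 4..5: F3 61.
In little-endian order the low byte comes first in memory.
Reassemble most-significant byte first: 61 F3 → 0x61F3.
0x61F3 = 25075.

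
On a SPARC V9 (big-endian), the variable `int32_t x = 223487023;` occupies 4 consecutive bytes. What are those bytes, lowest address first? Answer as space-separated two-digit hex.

0D 52 24 2F

223487023 in hexadecimal, padded to 32 bits, is 0x0D52242F.
Split into bytes (most-significant first): 0D 52 24 2F.
Big-endian: lowest address holds the most-significant byte.
So the memory order matches the most-significant-first order: 0D 52 24 2F.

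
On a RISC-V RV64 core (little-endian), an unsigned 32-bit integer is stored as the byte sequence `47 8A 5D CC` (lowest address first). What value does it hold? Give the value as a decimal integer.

3428682311

Little-endian stores the least-significant byte at the lowest address.
Reassemble most-significant byte first: CC 5D 8A 47 → 0xCC5D8A47.
0xCC5D8A47 = 3428682311.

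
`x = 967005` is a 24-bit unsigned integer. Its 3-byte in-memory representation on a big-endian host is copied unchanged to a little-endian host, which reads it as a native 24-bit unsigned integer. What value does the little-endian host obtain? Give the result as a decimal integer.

6144270

967005 in 24-bit hexadecimal is 0x0EC15D.
Stored big-endian, the bytes at ascending addresses are 0E C1 5D.
Read back as little-endian, the first byte is least significant, giving 0x5DC10E.
0x5DC10E = 6144270.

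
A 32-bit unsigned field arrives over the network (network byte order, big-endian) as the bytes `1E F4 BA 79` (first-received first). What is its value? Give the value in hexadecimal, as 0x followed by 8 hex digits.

0x1EF4BA79

Big-endian stores the most-significant byte at the lowest address.
The bytes are already most-significant first: 0x1EF4BA79.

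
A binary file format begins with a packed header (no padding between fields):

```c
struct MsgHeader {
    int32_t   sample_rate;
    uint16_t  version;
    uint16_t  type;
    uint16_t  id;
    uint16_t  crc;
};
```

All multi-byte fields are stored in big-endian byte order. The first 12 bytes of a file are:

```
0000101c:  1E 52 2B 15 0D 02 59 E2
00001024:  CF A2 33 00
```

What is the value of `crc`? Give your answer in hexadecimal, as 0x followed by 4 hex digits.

0x3300

`crc` follows `sample_rate` (4 B), `version` (2 B), `type` (2 B), `id` (2 B), so it starts at offset 4 + 2 + 2 + 2 = 10 and occupies 2 bytes.
Bytes at offsets 10..11: 33 00.
In big-endian order the high byte comes first in memory.
The bytes are already most-significant first: 0x3300.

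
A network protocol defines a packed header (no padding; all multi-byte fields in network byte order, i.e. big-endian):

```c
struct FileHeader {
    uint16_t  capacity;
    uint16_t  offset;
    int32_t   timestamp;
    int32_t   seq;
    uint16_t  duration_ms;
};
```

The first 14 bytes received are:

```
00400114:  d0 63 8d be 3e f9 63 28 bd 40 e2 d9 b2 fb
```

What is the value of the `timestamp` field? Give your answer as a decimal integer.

1056531240

`timestamp` follows `capacity` (2 B), `offset` (2 B), so it starts at offset 2 + 2 = 4 and occupies 4 bytes.
Bytes at offsets 4..7: 3E F9 63 28.
In big-endian order the high byte comes first in memory.
The bytes are already most-significant first: 0x3EF96328.
0x3EF96328 = 1056531240.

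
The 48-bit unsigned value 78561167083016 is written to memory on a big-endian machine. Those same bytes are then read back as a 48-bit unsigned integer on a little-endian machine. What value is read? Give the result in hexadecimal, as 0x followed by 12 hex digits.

78561167083016 in 48-bit hexadecimal is 0x477372750608.
Stored big-endian, the bytes at ascending addresses are 47 73 72 75 06 08.
Read back as little-endian, the first byte is least significant, giving 0x080675727347.

0x080675727347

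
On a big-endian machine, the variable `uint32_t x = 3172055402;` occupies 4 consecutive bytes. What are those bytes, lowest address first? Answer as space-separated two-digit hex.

BD 11 B9 6A

3172055402 in hexadecimal, padded to 32 bits, is 0xBD11B96A.
Split into bytes (most-significant first): BD 11 B9 6A.
Big-endian stores the most-significant byte at the lowest address.
So the memory order matches the most-significant-first order: BD 11 B9 6A.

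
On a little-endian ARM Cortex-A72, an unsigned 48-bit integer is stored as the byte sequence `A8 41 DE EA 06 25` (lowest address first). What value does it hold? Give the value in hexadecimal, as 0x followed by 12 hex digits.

0x2506EADE41A8

In little-endian order the low byte comes first in memory.
Reassemble most-significant byte first: 25 06 EA DE 41 A8 → 0x2506EADE41A8.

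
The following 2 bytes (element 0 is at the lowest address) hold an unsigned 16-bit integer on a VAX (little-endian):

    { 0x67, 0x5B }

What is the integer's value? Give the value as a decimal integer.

Little-endian: lowest address holds the least-significant byte.
Reassemble most-significant byte first: 5B 67 → 0x5B67.
0x5B67 = 23399.

23399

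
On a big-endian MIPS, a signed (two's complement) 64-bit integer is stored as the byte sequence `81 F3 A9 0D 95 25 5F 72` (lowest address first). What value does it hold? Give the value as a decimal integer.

-9082730147674235022

Big-endian: lowest address holds the most-significant byte.
The bytes are already most-significant first: 0x81F3A90D95255F72.
Top bit is set, so as a signed 64-bit value this is 0x81F3A90D95255F72 − 2^64 = -9082730147674235022.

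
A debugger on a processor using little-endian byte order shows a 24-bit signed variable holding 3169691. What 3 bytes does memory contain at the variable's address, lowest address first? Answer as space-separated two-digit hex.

9B 5D 30

3169691 in hexadecimal, padded to 24 bits, is 0x305D9B.
Split into bytes (most-significant first): 30 5D 9B.
Little-endian: lowest address holds the least-significant byte.
So at ascending addresses the bytes are 9B 5D 30.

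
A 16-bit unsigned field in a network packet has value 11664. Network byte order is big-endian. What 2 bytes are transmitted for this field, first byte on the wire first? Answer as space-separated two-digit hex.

11664 in hexadecimal, padded to 16 bits, is 0x2D90.
Split into bytes (most-significant first): 2D 90.
Big-endian stores the most-significant byte at the lowest address.
So the memory order matches the most-significant-first order: 2D 90.

2D 90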